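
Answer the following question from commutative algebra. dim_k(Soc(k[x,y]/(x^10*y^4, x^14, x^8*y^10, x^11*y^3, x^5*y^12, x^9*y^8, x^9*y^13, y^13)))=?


Socle = ann(m) = span of standard monomials u with x*u, y*u in I (staircase corners).
Redundant generators: x^9*y^13
Minimal generators: x^14, x^11*y^3, x^10*y^4, x^9*y^8, x^8*y^10, x^5*y^12, y^13
Corners: x^4y^12, x^7y^11, x^8y^9, x^9y^7, x^10y^3, x^13y^2
Socle dim=6


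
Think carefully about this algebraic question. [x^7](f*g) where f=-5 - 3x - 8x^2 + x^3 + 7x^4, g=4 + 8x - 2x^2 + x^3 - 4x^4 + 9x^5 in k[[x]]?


[x^7] = sum a_i*b_j, i+j=7
  -8*9=-72
  1*-4=-4
  7*1=7
Sum=-69


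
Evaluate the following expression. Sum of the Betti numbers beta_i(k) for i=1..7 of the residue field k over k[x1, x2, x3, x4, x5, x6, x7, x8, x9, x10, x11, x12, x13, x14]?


Koszul resolution: beta_i(k)=C(n,i), n=14
C(14,1)=14, C(14,2)=91, C(14,3)=364, C(14,4)=1001, C(14,5)=2002, C(14,6)=3003, C(14,7)=3432
Sum=9907


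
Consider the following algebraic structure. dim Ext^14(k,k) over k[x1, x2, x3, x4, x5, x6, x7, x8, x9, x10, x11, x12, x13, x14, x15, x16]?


C(n,i)=C(16,14)=120


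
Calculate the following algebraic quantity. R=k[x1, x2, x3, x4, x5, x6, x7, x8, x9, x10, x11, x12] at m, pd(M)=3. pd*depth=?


pd+depth=12
depth=12-3=9
pd*depth=3*9=27


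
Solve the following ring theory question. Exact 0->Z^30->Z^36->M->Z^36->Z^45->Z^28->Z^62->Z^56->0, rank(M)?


Alt sum=0:
(-1)^0*30 + (-1)^1*36 + (-1)^2*? + (-1)^3*36 + (-1)^4*45 + (-1)^5*28 + (-1)^6*62 + (-1)^7*56=0
rank(M)=19


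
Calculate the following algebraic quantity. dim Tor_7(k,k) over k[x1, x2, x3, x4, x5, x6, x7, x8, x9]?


Koszul: C(n,i)=C(9,7)=36


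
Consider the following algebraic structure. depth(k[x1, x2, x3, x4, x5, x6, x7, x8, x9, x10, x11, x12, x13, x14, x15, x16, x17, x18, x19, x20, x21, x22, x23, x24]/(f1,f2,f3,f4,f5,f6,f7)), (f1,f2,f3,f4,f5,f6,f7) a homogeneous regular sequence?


depth(R)=24
depth(R/I)=24-7=17


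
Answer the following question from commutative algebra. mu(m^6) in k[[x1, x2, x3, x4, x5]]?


C(n+d-1,d)=C(10,6)=210


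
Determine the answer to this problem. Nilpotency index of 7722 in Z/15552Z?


7722^k mod 15552:
k=1: 7722
k=2: 2916
k=3: 13608
k=4: 11664
k=5: 7776
k=6: 0
First zero at k = 6


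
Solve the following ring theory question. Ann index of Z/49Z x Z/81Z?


Exponent = lcm of the cyclic orders; pairwise coprime => product.
7^2*3^4=49*81=3969


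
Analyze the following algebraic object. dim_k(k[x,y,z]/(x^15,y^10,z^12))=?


Basis: x^iy^jz^k, i<15,j<10,k<12
15*10*12=1800


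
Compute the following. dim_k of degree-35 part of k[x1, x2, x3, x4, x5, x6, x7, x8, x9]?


C(d+n-1,n-1)=C(43,8)=145008513


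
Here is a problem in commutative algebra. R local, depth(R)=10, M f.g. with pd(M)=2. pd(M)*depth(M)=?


pd+depth=10
depth=10-2=8
pd*depth=2*8=16


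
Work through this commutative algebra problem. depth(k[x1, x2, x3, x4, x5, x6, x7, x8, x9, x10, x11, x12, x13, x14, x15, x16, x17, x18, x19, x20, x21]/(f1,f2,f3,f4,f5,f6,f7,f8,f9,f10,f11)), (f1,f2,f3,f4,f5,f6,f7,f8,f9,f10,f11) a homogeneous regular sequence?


depth(R)=21
depth(R/I)=21-11=10


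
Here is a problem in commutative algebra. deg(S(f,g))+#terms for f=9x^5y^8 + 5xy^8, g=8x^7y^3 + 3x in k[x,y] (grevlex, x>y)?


LT(f)=9x^5y^8, LT(g)=8x^7y^3
lcm(LM)=x^7y^8
S(f,g) (scaled by 72 to clear denominators) = 8x^2*f - 9y^5*g = 40x^3y^8 - 27xy^5
2 terms, deg 11.
11+2=13


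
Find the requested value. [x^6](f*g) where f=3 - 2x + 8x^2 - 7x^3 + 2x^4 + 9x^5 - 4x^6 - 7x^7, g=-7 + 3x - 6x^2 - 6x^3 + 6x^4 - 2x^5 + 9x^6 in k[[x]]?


[x^6] = sum a_i*b_j, i+j=6
  3*9=27
  -2*-2=4
  8*6=48
  -7*-6=42
  2*-6=-12
  9*3=27
  -4*-7=28
Sum=164


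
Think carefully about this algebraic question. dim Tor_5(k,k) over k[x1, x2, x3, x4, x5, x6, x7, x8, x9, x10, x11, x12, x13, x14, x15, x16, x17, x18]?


Koszul: C(n,i)=C(18,5)=8568


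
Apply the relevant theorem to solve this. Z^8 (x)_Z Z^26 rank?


rank(M(x)N) = rank(M)*rank(N)
8*26 = 208


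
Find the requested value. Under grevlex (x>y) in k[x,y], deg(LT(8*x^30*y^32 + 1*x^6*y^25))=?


LT: 8*x^30*y^32
deg_x=30, deg_y=32
Total=30+32=62


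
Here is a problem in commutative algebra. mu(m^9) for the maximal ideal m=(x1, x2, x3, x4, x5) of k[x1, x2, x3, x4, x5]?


Graded Nakayama: mu(m^d) = dim_k (m^d/m^(d+1)) = #degree-9 monomials in 5 vars
C(n+d-1,d)=C(13,9)=715


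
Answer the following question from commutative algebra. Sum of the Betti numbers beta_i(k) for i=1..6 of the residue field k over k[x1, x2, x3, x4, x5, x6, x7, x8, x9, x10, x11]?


Koszul resolution: beta_i(k)=C(n,i), n=11
C(11,1)=11, C(11,2)=55, C(11,3)=165, C(11,4)=330, C(11,5)=462, C(11,6)=462
Sum=1485


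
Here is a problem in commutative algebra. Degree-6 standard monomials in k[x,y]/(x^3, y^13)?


k[x,y], I = (x^3, y^13), d = 6
Need i < 3 and d-i < 13.
Range: 0 <= i <= 2.
H(6) = 3


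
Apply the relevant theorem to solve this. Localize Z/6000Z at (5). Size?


5-primary part: 6000=5^3*48
Size=5^3=125


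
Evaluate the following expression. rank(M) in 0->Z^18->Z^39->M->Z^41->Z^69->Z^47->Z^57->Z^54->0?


Alt sum=0:
(-1)^0*18 + (-1)^1*39 + (-1)^2*? + (-1)^3*41 + (-1)^4*69 + (-1)^5*47 + (-1)^6*57 + (-1)^7*54=0
rank(M)=37


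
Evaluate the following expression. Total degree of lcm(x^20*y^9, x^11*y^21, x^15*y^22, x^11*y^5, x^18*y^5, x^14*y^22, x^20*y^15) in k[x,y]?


lcm = componentwise max:
x: max(20,11,15,11,18,14,20)=20
y: max(9,21,22,5,5,22,15)=22
Total=20+22=42


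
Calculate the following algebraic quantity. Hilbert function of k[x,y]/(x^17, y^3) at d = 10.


k[x,y], I = (x^17, y^3), d = 10
Need i < 17 and d-i < 3.
Range: 8 <= i <= 10.
H(10) = 3


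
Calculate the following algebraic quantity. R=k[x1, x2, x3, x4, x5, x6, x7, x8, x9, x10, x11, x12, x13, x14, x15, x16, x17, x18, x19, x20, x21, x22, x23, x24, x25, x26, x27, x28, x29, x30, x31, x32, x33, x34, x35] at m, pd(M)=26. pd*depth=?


pd+depth=35
depth=35-26=9
pd*depth=26*9=234


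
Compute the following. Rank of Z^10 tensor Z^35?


rank(M(x)N) = rank(M)*rank(N)
10*35 = 350


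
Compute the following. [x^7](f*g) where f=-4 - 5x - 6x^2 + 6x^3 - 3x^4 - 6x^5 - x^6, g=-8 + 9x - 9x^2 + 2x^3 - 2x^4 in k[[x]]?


[x^7] = sum a_i*b_j, i+j=7
  6*-2=-12
  -3*2=-6
  -6*-9=54
  -1*9=-9
Sum=27


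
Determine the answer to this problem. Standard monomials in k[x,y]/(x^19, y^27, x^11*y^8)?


k[x,y]/I, I = (x^19, y^27, x^11*y^8)
Rect: 19x27=513. Corner: (19-11)x(27-8)=152.
dim = 513-152 = 361


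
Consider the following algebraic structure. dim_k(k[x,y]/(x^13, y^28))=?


Basis: x^i*y^j, i<13, j<28
13*28=364


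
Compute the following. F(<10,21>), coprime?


gcd(10,21)=1 => F=ab-a-b=10*21-10-21=210-31=179


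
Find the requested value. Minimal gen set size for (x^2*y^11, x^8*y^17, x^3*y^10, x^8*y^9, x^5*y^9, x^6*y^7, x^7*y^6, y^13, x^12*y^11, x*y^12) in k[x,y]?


Remove redundant (divisible by others).
x^8*y^17 redundant.
x^8*y^9 redundant.
x^12*y^11 redundant.
Min: x^7*y^6, x^6*y^7, x^5*y^9, x^3*y^10, x^2*y^11, x*y^12, y^13
Count=7


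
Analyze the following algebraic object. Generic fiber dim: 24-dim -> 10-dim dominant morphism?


dim(fiber)=dim(X)-dim(Y)=24-10=14


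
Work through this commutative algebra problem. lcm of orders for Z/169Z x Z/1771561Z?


Exponent = lcm of the cyclic orders; pairwise coprime => product.
13^2*11^6=169*1771561=299393809


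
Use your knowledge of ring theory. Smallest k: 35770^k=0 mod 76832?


35770^k mod 76832:
k=1: 35770
k=2: 9604
k=3: 19208
k=4: 38416
k=5: 0
First zero at k = 5


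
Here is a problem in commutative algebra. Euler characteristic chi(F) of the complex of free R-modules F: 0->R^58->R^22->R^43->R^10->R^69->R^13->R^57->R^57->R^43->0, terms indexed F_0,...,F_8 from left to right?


chi = sum (-1)^i * rank:
(-1)^0*58=58
(-1)^1*22=-22
(-1)^2*43=43
(-1)^3*10=-10
(-1)^4*69=69
(-1)^5*13=-13
(-1)^6*57=57
(-1)^7*57=-57
(-1)^8*43=43
chi=168


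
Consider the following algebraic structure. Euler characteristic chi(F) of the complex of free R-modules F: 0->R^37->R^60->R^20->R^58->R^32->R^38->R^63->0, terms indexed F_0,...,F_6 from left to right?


chi = sum (-1)^i * rank:
(-1)^0*37=37
(-1)^1*60=-60
(-1)^2*20=20
(-1)^3*58=-58
(-1)^4*32=32
(-1)^5*38=-38
(-1)^6*63=63
chi=-4


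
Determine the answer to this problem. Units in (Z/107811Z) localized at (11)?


Local ring = Z/1331Z.
phi(1331) = 11^2*(11-1) = 1210


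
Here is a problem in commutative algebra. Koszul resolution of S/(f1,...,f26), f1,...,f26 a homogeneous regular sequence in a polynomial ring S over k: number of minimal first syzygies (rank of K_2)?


Regular sequence => Koszul complex is the minimal free resolution.
Syz_1 minimally generated by Koszul relations f_i*e_j - f_j*e_i (i<j): mu(Syz_1) = beta_2 = C(m,2) = m(m-1)/2
m=26
26*25/2 = 325


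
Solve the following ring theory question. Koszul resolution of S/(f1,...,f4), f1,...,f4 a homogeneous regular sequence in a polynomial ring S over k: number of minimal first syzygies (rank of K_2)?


Regular sequence => Koszul complex is the minimal free resolution.
Syz_1 minimally generated by Koszul relations f_i*e_j - f_j*e_i (i<j): mu(Syz_1) = beta_2 = C(m,2) = m(m-1)/2
m=4
4*3/2 = 6


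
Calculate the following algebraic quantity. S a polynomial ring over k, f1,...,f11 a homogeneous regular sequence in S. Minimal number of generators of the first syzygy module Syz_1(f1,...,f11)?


Regular sequence => Koszul complex is the minimal free resolution.
Syz_1 minimally generated by Koszul relations f_i*e_j - f_j*e_i (i<j): mu(Syz_1) = beta_2 = C(m,2) = m(m-1)/2
m=11
11*10/2 = 55


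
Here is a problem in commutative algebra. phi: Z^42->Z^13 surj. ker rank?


rank(ker) = 42-13 = 29


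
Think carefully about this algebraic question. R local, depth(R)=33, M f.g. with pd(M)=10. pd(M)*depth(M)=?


pd+depth=33
depth=33-10=23
pd*depth=10*23=230


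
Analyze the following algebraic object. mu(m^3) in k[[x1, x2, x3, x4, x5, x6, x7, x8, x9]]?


C(n+d-1,d)=C(11,3)=165


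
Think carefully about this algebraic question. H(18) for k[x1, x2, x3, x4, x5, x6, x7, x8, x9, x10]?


C(d+n-1,n-1)=C(27,9)=4686825


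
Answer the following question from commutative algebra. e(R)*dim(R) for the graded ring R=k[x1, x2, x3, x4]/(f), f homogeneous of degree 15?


e(R)=deg(f)=15, dim(R)=4-1=3
e*dim=15*3=45


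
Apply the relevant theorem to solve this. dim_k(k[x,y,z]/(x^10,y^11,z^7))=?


Basis: x^iy^jz^k, i<10,j<11,k<7
10*11*7=770


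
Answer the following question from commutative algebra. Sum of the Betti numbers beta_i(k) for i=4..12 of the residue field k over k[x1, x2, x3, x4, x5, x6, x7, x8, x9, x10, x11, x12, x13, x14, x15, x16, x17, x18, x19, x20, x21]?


Koszul resolution: beta_i(k)=C(n,i), n=21
C(21,4)=5985, C(21,5)=20349, C(21,6)=54264, C(21,7)=116280, C(21,8)=203490, C(21,9)=293930, C(21,10)=352716, C(21,11)=352716, C(21,12)=293930
Sum=1693660


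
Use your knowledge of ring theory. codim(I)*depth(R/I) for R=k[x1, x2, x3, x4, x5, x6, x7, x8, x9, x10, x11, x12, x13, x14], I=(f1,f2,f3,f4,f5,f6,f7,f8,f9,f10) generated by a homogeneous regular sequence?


codim=10, depth=dim(R/I)=14-10=4
Product=10*4=40


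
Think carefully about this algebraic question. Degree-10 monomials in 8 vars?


C(d+n-1,n-1)=C(17,7)=19448


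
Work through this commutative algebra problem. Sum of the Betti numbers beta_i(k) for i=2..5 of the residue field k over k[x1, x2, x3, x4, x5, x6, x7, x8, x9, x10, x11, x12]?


Koszul resolution: beta_i(k)=C(n,i), n=12
C(12,2)=66, C(12,3)=220, C(12,4)=495, C(12,5)=792
Sum=1573


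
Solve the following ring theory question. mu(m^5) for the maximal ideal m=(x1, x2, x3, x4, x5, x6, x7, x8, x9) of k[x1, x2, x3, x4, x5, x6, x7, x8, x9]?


Graded Nakayama: mu(m^d) = dim_k (m^d/m^(d+1)) = #degree-5 monomials in 9 vars
C(n+d-1,d)=C(13,5)=1287


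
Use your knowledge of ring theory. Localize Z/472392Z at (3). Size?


3-primary part: 472392=3^10*8
Size=3^10=59049


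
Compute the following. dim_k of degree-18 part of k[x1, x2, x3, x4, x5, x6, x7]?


C(d+n-1,n-1)=C(24,6)=134596


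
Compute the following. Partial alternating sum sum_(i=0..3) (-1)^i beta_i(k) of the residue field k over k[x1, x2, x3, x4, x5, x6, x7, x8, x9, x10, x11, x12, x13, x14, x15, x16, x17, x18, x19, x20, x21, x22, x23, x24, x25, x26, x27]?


Koszul resolution: beta_i(k)=C(n,i), n=27
sum_(i=0..p) (-1)^i C(n,i) = (-1)^p C(n-1,p)
(-1)^3*C(26,3) = (-1)^3*2600 = -2600


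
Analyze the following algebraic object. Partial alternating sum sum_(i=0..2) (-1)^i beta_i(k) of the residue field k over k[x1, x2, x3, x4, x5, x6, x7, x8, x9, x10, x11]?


Koszul resolution: beta_i(k)=C(n,i), n=11
sum_(i=0..p) (-1)^i C(n,i) = (-1)^p C(n-1,p)
(-1)^2*C(10,2) = (-1)^2*45 = 45


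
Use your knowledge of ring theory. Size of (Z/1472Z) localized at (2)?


2-primary part: 1472=2^6*23
Size=2^6=64


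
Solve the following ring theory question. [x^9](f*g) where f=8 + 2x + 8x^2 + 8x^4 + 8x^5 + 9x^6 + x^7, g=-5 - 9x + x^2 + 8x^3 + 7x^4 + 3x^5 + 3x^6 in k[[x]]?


[x^9] = sum a_i*b_j, i+j=9
  8*3=24
  8*7=56
  9*8=72
  1*1=1
Sum=153


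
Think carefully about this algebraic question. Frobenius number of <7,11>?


gcd(7,11)=1 => F=ab-a-b=7*11-7-11=77-18=59


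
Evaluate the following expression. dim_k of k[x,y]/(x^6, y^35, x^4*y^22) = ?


k[x,y]/I, I = (x^6, y^35, x^4*y^22)
Rect: 6x35=210. Corner: (6-4)x(35-22)=26.
dim = 210-26 = 184


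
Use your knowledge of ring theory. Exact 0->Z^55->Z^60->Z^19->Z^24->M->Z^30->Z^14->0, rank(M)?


Alt sum=0:
(-1)^0*55 + (-1)^1*60 + (-1)^2*19 + (-1)^3*24 + (-1)^4*? + (-1)^5*30 + (-1)^6*14=0
rank(M)=26


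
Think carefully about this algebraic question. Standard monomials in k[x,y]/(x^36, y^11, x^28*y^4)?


k[x,y]/I, I = (x^36, y^11, x^28*y^4)
Rect: 36x11=396. Corner: (36-28)x(11-4)=56.
dim = 396-56 = 340


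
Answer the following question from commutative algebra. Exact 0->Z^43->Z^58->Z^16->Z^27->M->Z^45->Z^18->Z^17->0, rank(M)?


Alt sum=0:
(-1)^0*43 + (-1)^1*58 + (-1)^2*16 + (-1)^3*27 + (-1)^4*? + (-1)^5*45 + (-1)^6*18 + (-1)^7*17=0
rank(M)=70


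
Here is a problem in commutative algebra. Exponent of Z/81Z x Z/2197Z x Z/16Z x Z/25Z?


Exponent = lcm of the cyclic orders; pairwise coprime => product.
3^4*13^3*2^4*5^2=81*2197*16*25=71182800


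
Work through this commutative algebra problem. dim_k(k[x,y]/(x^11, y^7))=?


Basis: x^i*y^j, i<11, j<7
11*7=77


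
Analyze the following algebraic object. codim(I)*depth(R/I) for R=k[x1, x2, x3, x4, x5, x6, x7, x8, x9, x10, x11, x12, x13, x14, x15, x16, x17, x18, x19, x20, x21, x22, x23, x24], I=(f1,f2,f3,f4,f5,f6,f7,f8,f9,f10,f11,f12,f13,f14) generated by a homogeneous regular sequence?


codim=14, depth=dim(R/I)=24-14=10
Product=14*10=140


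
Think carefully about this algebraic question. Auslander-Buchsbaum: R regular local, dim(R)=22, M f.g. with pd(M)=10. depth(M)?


pd+depth=depth(R)=22
depth=22-10=12


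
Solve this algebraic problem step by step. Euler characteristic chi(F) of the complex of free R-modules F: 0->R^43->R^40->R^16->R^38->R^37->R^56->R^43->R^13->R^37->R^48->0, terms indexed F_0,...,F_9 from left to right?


chi = sum (-1)^i * rank:
(-1)^0*43=43
(-1)^1*40=-40
(-1)^2*16=16
(-1)^3*38=-38
(-1)^4*37=37
(-1)^5*56=-56
(-1)^6*43=43
(-1)^7*13=-13
(-1)^8*37=37
(-1)^9*48=-48
chi=-19


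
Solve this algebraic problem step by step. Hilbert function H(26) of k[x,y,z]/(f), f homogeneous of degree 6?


C(28,2)-C(22,2)=378-231=147


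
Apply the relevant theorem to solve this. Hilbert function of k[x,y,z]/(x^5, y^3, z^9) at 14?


Need i<5, j<3, k<9 with i+j+k=14.
For each i, j ranges over max(0,14-i-8)..min(2,14-i):
  i=0: j in [6,2] -> 0
  i=1: j in [5,2] -> 0
  i=2: j in [4,2] -> 0
  i=3: j in [3,2] -> 0
  i=4: j in [2,2] -> 1
H(14) = 0+0+0+0+1 = 1


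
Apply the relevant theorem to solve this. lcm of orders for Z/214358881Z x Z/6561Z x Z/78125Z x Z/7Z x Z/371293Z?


Exponent = lcm of the cyclic orders; pairwise coprime => product.
11^8*3^8*5^7*7^1*13^5=214358881*6561*78125*7*371293=285572478566241350859375


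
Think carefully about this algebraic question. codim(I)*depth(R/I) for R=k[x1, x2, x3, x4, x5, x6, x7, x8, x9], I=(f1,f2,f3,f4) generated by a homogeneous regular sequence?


codim=4, depth=dim(R/I)=9-4=5
Product=4*5=20


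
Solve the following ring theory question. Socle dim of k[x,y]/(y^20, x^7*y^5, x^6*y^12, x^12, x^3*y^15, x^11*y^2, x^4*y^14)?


Socle = ann(m) = span of standard monomials u with x*u, y*u in I (staircase corners).
Minimal generators: x^12, x^11*y^2, x^7*y^5, x^6*y^12, x^4*y^14, x^3*y^15, y^20
Corners: x^2y^19, x^3y^14, x^5y^13, x^6y^11, x^10y^4, x^11y
Socle dim=6


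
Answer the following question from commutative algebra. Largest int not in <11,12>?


gcd(11,12)=1 => F=ab-a-b=11*12-11-12=132-23=109


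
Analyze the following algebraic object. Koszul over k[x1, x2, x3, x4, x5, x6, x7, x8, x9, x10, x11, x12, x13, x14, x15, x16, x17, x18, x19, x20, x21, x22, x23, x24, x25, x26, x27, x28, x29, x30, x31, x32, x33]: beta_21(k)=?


C(n,i)=C(33,21)=354817320


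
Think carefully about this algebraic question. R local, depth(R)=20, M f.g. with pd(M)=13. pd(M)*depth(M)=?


pd+depth=20
depth=20-13=7
pd*depth=13*7=91


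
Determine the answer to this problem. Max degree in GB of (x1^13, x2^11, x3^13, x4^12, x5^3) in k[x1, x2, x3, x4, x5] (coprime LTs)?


Pure powers, coprime LTs => already GB.
Degrees: 13, 11, 13, 12, 3
Max=13


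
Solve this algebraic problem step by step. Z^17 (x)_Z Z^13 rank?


rank(M(x)N) = rank(M)*rank(N)
17*13 = 221


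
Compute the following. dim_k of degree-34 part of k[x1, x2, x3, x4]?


C(d+n-1,n-1)=C(37,3)=7770


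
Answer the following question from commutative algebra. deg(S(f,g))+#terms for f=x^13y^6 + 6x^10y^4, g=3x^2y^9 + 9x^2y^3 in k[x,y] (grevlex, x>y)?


LT(f)=x^13y^6, LT(g)=3x^2y^9
lcm(LM)=x^13y^9
S(f,g) (scaled by 3 to clear denominators) = 3y^3*f - x^11*g = 18x^10y^7 - 9x^13y^3
2 terms, deg 17.
17+2=19


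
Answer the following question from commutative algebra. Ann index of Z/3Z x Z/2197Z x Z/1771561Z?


Exponent = lcm of the cyclic orders; pairwise coprime => product.
3^1*13^3*11^6=3*2197*1771561=11676358551


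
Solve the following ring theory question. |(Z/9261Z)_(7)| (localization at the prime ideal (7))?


7-primary part: 9261=7^3*27
Size=7^3=343


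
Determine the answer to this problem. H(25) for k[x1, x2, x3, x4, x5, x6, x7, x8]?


C(d+n-1,n-1)=C(32,7)=3365856


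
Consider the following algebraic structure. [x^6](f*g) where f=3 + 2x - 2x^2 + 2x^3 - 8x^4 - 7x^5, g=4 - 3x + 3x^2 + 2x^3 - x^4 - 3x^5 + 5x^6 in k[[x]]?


[x^6] = sum a_i*b_j, i+j=6
  3*5=15
  2*-3=-6
  -2*-1=2
  2*2=4
  -8*3=-24
  -7*-3=21
Sum=12


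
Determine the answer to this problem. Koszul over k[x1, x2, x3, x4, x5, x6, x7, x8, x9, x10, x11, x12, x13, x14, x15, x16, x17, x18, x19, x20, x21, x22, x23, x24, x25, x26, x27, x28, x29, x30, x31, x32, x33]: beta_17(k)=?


C(n,i)=C(33,17)=1166803110


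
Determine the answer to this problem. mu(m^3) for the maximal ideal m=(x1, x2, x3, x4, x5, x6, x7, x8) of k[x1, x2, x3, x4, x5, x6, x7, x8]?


Graded Nakayama: mu(m^d) = dim_k (m^d/m^(d+1)) = #degree-3 monomials in 8 vars
C(n+d-1,d)=C(10,3)=120


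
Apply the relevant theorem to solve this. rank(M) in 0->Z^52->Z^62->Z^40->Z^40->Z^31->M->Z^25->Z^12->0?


Alt sum=0:
(-1)^0*52 + (-1)^1*62 + (-1)^2*40 + (-1)^3*40 + (-1)^4*31 + (-1)^5*? + (-1)^6*25 + (-1)^7*12=0
rank(M)=34


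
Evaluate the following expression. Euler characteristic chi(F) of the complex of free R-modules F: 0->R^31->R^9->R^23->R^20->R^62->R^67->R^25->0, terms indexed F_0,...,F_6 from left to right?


chi = sum (-1)^i * rank:
(-1)^0*31=31
(-1)^1*9=-9
(-1)^2*23=23
(-1)^3*20=-20
(-1)^4*62=62
(-1)^5*67=-67
(-1)^6*25=25
chi=45


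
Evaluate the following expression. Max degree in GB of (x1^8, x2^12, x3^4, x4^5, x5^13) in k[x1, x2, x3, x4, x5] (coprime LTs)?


Pure powers, coprime LTs => already GB.
Degrees: 8, 12, 4, 5, 13
Max=13


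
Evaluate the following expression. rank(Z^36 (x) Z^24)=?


rank(M(x)N) = rank(M)*rank(N)
36*24 = 864


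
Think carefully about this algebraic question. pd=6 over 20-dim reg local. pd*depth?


pd+depth=20
depth=20-6=14
pd*depth=6*14=84


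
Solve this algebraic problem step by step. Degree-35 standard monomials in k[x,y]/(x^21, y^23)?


k[x,y], I = (x^21, y^23), d = 35
Need i < 21 and d-i < 23.
Range: 13 <= i <= 20.
H(35) = 8


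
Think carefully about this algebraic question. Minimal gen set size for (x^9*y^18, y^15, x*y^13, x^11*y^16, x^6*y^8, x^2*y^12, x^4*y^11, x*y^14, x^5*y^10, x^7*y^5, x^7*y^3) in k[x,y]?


Remove redundant (divisible by others).
x^9*y^18 redundant.
x^7*y^5 redundant.
x^11*y^16 redundant.
x*y^14 redundant.
Min: x^7*y^3, x^6*y^8, x^5*y^10, x^4*y^11, x^2*y^12, x*y^13, y^15
Count=7


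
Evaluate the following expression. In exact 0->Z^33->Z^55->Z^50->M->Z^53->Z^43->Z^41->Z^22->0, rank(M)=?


Alt sum=0:
(-1)^0*33 + (-1)^1*55 + (-1)^2*50 + (-1)^3*? + (-1)^4*53 + (-1)^5*43 + (-1)^6*41 + (-1)^7*22=0
rank(M)=57


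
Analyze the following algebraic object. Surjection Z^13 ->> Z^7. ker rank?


rank(ker) = 13-7 = 6


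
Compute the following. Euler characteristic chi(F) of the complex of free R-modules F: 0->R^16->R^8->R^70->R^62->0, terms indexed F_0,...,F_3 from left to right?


chi = sum (-1)^i * rank:
(-1)^0*16=16
(-1)^1*8=-8
(-1)^2*70=70
(-1)^3*62=-62
chi=16


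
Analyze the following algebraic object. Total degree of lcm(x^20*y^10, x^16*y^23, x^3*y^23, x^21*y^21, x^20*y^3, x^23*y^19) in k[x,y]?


lcm = componentwise max:
x: max(20,16,3,21,20,23)=23
y: max(10,23,23,21,3,19)=23
Total=23+23=46


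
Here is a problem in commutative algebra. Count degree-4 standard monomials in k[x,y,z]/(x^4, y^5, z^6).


Need i<4, j<5, k<6 with i+j+k=4.
For each i, j ranges over max(0,4-i-5)..min(4,4-i):
  i=0: j in [0,4] -> 5
  i=1: j in [0,3] -> 4
  i=2: j in [0,2] -> 3
  i=3: j in [0,1] -> 2
H(4) = 5+4+3+2 = 14


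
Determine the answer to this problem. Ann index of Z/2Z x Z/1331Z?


Exponent = lcm of the cyclic orders; pairwise coprime => product.
2^1*11^3=2*1331=2662


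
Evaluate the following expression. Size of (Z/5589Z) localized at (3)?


3-primary part: 5589=3^5*23
Size=3^5=243


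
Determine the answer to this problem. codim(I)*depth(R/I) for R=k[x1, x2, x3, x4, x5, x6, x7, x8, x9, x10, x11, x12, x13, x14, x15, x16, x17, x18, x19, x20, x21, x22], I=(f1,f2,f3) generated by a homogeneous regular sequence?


codim=3, depth=dim(R/I)=22-3=19
Product=3*19=57


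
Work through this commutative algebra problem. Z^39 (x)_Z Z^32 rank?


rank(M(x)N) = rank(M)*rank(N)
39*32 = 1248


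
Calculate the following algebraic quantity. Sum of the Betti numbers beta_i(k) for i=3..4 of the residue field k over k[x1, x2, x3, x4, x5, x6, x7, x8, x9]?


Koszul resolution: beta_i(k)=C(n,i), n=9
C(9,3)=84, C(9,4)=126
Sum=210


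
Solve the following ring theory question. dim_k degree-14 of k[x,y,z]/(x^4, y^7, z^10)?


Need i<4, j<7, k<10 with i+j+k=14.
For each i, j ranges over max(0,14-i-9)..min(6,14-i):
  i=0: j in [5,6] -> 2
  i=1: j in [4,6] -> 3
  i=2: j in [3,6] -> 4
  i=3: j in [2,6] -> 5
H(14) = 2+3+4+5 = 14


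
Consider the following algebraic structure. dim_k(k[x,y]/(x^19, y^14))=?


Basis: x^i*y^j, i<19, j<14
19*14=266


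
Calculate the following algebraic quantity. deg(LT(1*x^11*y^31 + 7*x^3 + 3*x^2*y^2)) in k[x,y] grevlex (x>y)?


LT: 1*x^11*y^31
deg_x=11, deg_y=31
Total=11+31=42


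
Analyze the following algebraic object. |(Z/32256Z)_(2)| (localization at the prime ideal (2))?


2-primary part: 32256=2^9*63
Size=2^9=512


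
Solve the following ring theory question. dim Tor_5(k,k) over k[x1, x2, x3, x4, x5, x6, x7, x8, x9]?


Koszul: C(n,i)=C(9,5)=126


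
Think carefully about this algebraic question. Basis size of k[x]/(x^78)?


Basis: 1,x,...,x^77
dim=78


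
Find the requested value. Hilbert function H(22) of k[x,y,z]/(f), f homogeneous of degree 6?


C(24,2)-C(18,2)=276-153=123


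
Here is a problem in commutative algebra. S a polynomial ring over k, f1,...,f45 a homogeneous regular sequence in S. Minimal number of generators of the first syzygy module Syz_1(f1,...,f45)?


Regular sequence => Koszul complex is the minimal free resolution.
Syz_1 minimally generated by Koszul relations f_i*e_j - f_j*e_i (i<j): mu(Syz_1) = beta_2 = C(m,2) = m(m-1)/2
m=45
45*44/2 = 990


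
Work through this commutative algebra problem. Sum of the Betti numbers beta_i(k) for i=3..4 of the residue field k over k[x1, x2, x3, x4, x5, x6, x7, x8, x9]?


Koszul resolution: beta_i(k)=C(n,i), n=9
C(9,3)=84, C(9,4)=126
Sum=210


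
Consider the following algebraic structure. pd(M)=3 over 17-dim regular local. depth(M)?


pd+depth=depth(R)=17
depth=17-3=14


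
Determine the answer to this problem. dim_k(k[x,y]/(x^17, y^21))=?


Basis: x^i*y^j, i<17, j<21
17*21=357


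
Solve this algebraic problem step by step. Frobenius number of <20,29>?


gcd(20,29)=1 => F=ab-a-b=20*29-20-29=580-49=531


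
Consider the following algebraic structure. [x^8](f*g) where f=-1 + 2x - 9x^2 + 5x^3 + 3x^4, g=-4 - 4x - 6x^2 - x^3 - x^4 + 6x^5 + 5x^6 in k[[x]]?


[x^8] = sum a_i*b_j, i+j=8
  -9*5=-45
  5*6=30
  3*-1=-3
Sum=-18


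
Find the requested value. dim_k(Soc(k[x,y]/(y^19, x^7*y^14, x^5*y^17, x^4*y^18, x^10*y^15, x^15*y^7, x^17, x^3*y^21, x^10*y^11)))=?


Socle = ann(m) = span of standard monomials u with x*u, y*u in I (staircase corners).
Redundant generators: x^3*y^21, x^10*y^15
Minimal generators: x^17, x^15*y^7, x^10*y^11, x^7*y^14, x^5*y^17, x^4*y^18, y^19
Corners: x^3y^18, x^4y^17, x^6y^16, x^9y^13, x^14y^10, x^16y^6
Socle dim=6


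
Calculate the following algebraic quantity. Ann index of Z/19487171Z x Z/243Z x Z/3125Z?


Exponent = lcm of the cyclic orders; pairwise coprime => product.
11^7*3^5*5^5=19487171*243*3125=14798070478125


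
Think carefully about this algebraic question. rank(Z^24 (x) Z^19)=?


rank(M(x)N) = rank(M)*rank(N)
24*19 = 456


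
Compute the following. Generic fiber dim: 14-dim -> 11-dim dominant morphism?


dim(fiber)=dim(X)-dim(Y)=14-11=3


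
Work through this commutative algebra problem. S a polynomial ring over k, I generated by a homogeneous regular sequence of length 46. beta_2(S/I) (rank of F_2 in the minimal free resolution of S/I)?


Regular sequence => Koszul complex is the minimal free resolution.
Syz_1 minimally generated by Koszul relations f_i*e_j - f_j*e_i (i<j): mu(Syz_1) = beta_2 = C(m,2) = m(m-1)/2
m=46
46*45/2 = 1035


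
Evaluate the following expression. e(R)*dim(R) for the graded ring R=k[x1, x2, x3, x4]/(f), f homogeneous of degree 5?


e(R)=deg(f)=5, dim(R)=4-1=3
e*dim=5*3=15


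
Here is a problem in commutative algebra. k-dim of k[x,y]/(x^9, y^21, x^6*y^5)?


k[x,y]/I, I = (x^9, y^21, x^6*y^5)
Rect: 9x21=189. Corner: (9-6)x(21-5)=48.
dim = 189-48 = 141


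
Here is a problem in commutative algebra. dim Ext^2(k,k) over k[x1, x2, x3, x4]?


C(n,i)=C(4,2)=6


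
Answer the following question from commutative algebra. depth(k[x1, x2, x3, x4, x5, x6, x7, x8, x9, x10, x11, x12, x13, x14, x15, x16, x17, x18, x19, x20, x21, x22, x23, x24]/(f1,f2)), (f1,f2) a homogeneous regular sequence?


depth(R)=24
depth(R/I)=24-2=22


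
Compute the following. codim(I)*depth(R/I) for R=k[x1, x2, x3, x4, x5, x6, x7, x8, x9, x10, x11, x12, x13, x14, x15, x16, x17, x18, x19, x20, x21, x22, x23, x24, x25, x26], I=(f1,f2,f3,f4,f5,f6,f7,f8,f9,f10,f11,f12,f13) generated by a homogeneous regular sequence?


codim=13, depth=dim(R/I)=26-13=13
Product=13*13=169


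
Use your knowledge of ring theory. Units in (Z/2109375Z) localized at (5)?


Local ring = Z/78125Z.
phi(78125) = 5^6*(5-1) = 62500


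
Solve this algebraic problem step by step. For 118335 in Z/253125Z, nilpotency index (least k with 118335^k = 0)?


118335^k mod 253125:
k=1: 118335
k=2: 44100
k=3: 148500
k=4: 50625
k=5: 0
First zero at k = 5


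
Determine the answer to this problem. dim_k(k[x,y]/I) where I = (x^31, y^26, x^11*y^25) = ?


k[x,y]/I, I = (x^31, y^26, x^11*y^25)
Rect: 31x26=806. Corner: (31-11)x(26-25)=20.
dim = 806-20 = 786


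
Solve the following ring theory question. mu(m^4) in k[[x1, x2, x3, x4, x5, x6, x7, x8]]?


C(n+d-1,d)=C(11,4)=330


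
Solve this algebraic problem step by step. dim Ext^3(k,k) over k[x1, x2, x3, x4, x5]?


C(n,i)=C(5,3)=10


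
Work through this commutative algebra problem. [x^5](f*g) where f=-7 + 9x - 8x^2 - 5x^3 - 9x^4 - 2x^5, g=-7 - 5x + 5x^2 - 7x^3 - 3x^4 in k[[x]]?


[x^5] = sum a_i*b_j, i+j=5
  9*-3=-27
  -8*-7=56
  -5*5=-25
  -9*-5=45
  -2*-7=14
Sum=63


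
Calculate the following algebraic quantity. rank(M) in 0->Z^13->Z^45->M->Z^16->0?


Alt sum=0:
(-1)^0*13 + (-1)^1*45 + (-1)^2*? + (-1)^3*16=0
rank(M)=48


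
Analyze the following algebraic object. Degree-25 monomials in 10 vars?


C(d+n-1,n-1)=C(34,9)=52451256


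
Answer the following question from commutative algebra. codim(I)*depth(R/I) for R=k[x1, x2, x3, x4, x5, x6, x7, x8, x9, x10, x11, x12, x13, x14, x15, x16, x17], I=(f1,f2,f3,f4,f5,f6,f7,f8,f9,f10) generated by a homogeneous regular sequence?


codim=10, depth=dim(R/I)=17-10=7
Product=10*7=70


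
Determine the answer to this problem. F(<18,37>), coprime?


gcd(18,37)=1 => F=ab-a-b=18*37-18-37=666-55=611


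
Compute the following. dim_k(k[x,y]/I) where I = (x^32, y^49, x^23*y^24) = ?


k[x,y]/I, I = (x^32, y^49, x^23*y^24)
Rect: 32x49=1568. Corner: (32-23)x(49-24)=225.
dim = 1568-225 = 1343


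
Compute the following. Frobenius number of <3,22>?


gcd(3,22)=1 => F=ab-a-b=3*22-3-22=66-25=41


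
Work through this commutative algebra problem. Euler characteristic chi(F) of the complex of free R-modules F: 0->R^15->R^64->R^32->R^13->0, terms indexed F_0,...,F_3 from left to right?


chi = sum (-1)^i * rank:
(-1)^0*15=15
(-1)^1*64=-64
(-1)^2*32=32
(-1)^3*13=-13
chi=-30


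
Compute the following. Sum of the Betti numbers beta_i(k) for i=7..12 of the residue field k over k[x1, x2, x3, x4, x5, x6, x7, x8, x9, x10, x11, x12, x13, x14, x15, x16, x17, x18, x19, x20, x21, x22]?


Koszul resolution: beta_i(k)=C(n,i), n=22
C(22,7)=170544, C(22,8)=319770, C(22,9)=497420, C(22,10)=646646, C(22,11)=705432, C(22,12)=646646
Sum=2986458


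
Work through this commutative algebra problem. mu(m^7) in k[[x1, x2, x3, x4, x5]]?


C(n+d-1,d)=C(11,7)=330


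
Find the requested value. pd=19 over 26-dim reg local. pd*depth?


pd+depth=26
depth=26-19=7
pd*depth=19*7=133


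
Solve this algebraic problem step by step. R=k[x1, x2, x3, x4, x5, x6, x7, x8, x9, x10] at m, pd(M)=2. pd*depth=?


pd+depth=10
depth=10-2=8
pd*depth=2*8=16


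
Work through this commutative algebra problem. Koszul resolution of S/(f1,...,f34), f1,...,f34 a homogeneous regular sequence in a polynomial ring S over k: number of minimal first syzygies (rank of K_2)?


Regular sequence => Koszul complex is the minimal free resolution.
Syz_1 minimally generated by Koszul relations f_i*e_j - f_j*e_i (i<j): mu(Syz_1) = beta_2 = C(m,2) = m(m-1)/2
m=34
34*33/2 = 561


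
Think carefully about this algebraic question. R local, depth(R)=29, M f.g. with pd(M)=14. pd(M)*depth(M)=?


pd+depth=29
depth=29-14=15
pd*depth=14*15=210


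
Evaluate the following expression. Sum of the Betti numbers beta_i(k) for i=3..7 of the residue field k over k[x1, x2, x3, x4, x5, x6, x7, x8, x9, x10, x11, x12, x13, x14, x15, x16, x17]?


Koszul resolution: beta_i(k)=C(n,i), n=17
C(17,3)=680, C(17,4)=2380, C(17,5)=6188, C(17,6)=12376, C(17,7)=19448
Sum=41072


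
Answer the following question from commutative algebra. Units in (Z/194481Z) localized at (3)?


Local ring = Z/81Z.
phi(81) = 3^3*(3-1) = 54


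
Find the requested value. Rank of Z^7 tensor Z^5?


rank(M(x)N) = rank(M)*rank(N)
7*5 = 35


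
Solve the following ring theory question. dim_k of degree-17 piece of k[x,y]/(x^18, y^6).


k[x,y], I = (x^18, y^6), d = 17
Need i < 18 and d-i < 6.
Range: 12 <= i <= 17.
H(17) = 6


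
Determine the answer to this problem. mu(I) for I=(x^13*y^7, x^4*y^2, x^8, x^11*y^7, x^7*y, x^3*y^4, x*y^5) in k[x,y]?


Remove redundant (divisible by others).
x^13*y^7 redundant.
x^11*y^7 redundant.
Min: x^8, x^7*y, x^4*y^2, x^3*y^4, x*y^5
Count=5


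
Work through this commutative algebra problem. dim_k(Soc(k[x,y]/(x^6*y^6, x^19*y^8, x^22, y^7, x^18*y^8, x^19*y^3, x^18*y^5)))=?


Socle = ann(m) = span of standard monomials u with x*u, y*u in I (staircase corners).
Redundant generators: x^18*y^8, x^19*y^8
Minimal generators: x^22, x^19*y^3, x^18*y^5, x^6*y^6, y^7
Corners: x^5y^6, x^17y^5, x^18y^4, x^21y^2
Socle dim=4


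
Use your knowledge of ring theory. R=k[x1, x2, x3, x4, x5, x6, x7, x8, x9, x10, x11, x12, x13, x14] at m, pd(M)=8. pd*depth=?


pd+depth=14
depth=14-8=6
pd*depth=8*6=48


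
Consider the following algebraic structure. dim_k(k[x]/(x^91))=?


Basis: 1,x,...,x^90
dim=91


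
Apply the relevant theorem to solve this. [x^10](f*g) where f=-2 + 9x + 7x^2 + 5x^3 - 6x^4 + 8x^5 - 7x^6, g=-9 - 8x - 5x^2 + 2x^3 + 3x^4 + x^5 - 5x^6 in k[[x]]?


[x^10] = sum a_i*b_j, i+j=10
  -6*-5=30
  8*1=8
  -7*3=-21
Sum=17


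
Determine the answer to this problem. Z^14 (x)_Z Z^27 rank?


rank(M(x)N) = rank(M)*rank(N)
14*27 = 378


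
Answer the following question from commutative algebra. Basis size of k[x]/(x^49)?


Basis: 1,x,...,x^48
dim=49


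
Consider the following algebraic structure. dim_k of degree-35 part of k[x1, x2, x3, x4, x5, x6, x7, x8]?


C(d+n-1,n-1)=C(42,7)=26978328


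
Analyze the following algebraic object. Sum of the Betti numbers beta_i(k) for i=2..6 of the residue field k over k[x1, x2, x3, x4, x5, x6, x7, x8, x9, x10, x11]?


Koszul resolution: beta_i(k)=C(n,i), n=11
C(11,2)=55, C(11,3)=165, C(11,4)=330, C(11,5)=462, C(11,6)=462
Sum=1474


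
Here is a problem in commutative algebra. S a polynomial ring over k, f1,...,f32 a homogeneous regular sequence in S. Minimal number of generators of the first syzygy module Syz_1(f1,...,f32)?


Regular sequence => Koszul complex is the minimal free resolution.
Syz_1 minimally generated by Koszul relations f_i*e_j - f_j*e_i (i<j): mu(Syz_1) = beta_2 = C(m,2) = m(m-1)/2
m=32
32*31/2 = 496


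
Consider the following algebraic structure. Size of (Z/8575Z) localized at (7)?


7-primary part: 8575=7^3*25
Size=7^3=343


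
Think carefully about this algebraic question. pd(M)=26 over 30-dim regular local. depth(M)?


pd+depth=depth(R)=30
depth=30-26=4


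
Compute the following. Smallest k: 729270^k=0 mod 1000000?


729270^k mod 1000000:
k=1: 729270
k=2: 732900
k=3: 983000
k=4: 410000
k=5: 700000
k=6: 0
First zero at k = 6


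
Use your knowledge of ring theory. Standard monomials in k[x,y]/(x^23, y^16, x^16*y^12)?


k[x,y]/I, I = (x^23, y^16, x^16*y^12)
Rect: 23x16=368. Corner: (23-16)x(16-12)=28.
dim = 368-28 = 340


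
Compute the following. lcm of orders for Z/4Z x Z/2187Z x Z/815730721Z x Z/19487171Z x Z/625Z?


Exponent = lcm of the cyclic orders; pairwise coprime => product.
2^2*3^7*13^8*11^7*5^4=4*2187*815730721*19487171*625=86912933043813991042500


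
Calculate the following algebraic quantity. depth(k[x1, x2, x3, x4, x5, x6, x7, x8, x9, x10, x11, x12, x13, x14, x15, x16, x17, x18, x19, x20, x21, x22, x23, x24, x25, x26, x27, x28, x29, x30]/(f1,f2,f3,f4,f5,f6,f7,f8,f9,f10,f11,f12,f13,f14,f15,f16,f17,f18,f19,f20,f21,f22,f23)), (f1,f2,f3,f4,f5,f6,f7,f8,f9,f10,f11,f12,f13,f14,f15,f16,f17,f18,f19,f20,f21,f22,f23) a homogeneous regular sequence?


depth(R)=30
depth(R/I)=30-23=7


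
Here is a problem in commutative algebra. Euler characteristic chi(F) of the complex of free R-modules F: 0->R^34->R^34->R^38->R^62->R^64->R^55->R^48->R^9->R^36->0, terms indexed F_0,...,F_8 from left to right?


chi = sum (-1)^i * rank:
(-1)^0*34=34
(-1)^1*34=-34
(-1)^2*38=38
(-1)^3*62=-62
(-1)^4*64=64
(-1)^5*55=-55
(-1)^6*48=48
(-1)^7*9=-9
(-1)^8*36=36
chi=60


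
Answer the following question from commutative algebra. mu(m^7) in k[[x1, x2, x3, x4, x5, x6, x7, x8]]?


C(n+d-1,d)=C(14,7)=3432


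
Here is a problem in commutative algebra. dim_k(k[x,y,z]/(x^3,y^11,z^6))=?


Basis: x^iy^jz^k, i<3,j<11,k<6
3*11*6=198


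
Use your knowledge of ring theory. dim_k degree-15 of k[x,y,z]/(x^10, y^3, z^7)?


Need i<10, j<3, k<7 with i+j+k=15.
For each i, j ranges over max(0,15-i-6)..min(2,15-i):
  i=0: j in [9,2] -> 0
  i=1: j in [8,2] -> 0
  i=2: j in [7,2] -> 0
  i=3: j in [6,2] -> 0
  i=4: j in [5,2] -> 0
  i=5: j in [4,2] -> 0
  i=6: j in [3,2] -> 0
  i=7: j in [2,2] -> 1
  i=8: j in [1,2] -> 2
  i=9: j in [0,2] -> 3
H(15) = 0+0+0+0+0+0+0+1+2+3 = 6


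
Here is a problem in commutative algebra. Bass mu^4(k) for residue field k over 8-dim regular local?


C(n,i)=C(8,4)=70


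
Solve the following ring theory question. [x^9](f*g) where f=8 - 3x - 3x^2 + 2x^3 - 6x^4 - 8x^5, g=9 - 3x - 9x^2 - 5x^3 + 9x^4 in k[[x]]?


[x^9] = sum a_i*b_j, i+j=9
  -8*9=-72
Sum=-72


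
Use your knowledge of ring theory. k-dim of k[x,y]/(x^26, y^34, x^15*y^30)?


k[x,y]/I, I = (x^26, y^34, x^15*y^30)
Rect: 26x34=884. Corner: (26-15)x(34-30)=44.
dim = 884-44 = 840


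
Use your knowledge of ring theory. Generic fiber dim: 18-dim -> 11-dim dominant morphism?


dim(fiber)=dim(X)-dim(Y)=18-11=7


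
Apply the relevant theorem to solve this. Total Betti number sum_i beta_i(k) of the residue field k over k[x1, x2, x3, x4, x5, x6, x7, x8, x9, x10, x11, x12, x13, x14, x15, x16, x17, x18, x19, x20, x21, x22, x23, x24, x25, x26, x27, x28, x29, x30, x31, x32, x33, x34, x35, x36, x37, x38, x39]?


Koszul resolution: beta_i(k)=C(n,i), n=39
sum_i C(39,i) = 2^39 = 549755813888


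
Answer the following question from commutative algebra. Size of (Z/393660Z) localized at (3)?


3-primary part: 393660=3^9*20
Size=3^9=19683


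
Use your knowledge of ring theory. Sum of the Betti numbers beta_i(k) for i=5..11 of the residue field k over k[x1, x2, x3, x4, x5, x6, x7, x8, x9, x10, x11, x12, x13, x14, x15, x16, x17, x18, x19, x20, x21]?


Koszul resolution: beta_i(k)=C(n,i), n=21
C(21,5)=20349, C(21,6)=54264, C(21,7)=116280, C(21,8)=203490, C(21,9)=293930, C(21,10)=352716, C(21,11)=352716
Sum=1393745


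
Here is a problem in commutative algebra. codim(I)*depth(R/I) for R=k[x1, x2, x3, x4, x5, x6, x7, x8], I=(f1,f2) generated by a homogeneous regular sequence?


codim=2, depth=dim(R/I)=8-2=6
Product=2*6=12


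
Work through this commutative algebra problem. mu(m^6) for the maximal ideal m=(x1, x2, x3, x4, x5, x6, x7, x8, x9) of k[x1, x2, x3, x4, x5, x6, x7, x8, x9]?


Graded Nakayama: mu(m^d) = dim_k (m^d/m^(d+1)) = #degree-6 monomials in 9 vars
C(n+d-1,d)=C(14,6)=3003


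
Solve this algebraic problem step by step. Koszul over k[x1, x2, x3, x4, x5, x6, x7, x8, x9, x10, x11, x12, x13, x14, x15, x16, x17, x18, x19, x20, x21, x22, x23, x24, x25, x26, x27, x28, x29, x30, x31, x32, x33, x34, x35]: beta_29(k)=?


C(n,i)=C(35,29)=1623160


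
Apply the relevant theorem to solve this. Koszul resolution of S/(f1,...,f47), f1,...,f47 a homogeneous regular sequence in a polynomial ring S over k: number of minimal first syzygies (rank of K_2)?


Regular sequence => Koszul complex is the minimal free resolution.
Syz_1 minimally generated by Koszul relations f_i*e_j - f_j*e_i (i<j): mu(Syz_1) = beta_2 = C(m,2) = m(m-1)/2
m=47
47*46/2 = 1081
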